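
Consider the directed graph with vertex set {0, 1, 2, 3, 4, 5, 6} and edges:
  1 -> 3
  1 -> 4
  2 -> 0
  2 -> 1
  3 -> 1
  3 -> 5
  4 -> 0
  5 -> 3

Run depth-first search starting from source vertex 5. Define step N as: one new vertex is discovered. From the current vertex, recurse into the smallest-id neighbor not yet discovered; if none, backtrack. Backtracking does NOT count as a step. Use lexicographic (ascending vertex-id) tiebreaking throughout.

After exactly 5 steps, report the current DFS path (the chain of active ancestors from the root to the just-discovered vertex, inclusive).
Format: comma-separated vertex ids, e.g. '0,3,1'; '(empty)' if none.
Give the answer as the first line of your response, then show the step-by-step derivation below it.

5,3,1,4,0

step 1: discover 5; path=5; order=5
step 2: discover 3; path=5>3; order=5,3
step 3: discover 1; path=5>3>1; order=5,3,1
step 4: discover 4; path=5>3>1>4; order=5,3,1,4
step 5: discover 0; path=5>3>1>4>0; order=5,3,1,4,0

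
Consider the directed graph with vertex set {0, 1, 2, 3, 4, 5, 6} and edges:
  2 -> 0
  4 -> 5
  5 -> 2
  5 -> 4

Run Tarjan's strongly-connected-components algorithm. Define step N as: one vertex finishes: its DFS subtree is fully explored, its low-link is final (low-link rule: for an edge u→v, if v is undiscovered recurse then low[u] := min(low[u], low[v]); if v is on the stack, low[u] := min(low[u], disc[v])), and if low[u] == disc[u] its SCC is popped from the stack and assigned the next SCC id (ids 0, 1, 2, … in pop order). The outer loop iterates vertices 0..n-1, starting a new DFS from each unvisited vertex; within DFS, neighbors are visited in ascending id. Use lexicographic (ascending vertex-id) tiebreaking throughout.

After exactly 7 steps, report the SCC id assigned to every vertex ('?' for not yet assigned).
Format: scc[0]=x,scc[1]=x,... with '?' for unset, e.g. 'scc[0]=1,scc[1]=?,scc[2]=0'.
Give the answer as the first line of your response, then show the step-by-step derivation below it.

scc[0]=0,scc[1]=1,scc[2]=2,scc[3]=3,scc[4]=4,scc[5]=4,scc[6]=5

step 1: low=(low[0]=0,low[1]=?,low[2]=?,low[3]=?,low[4]=?,low[5]=?,low[6]=?); scc=(scc[0]=0,scc[1]=?,scc[2]=?,scc[3]=?,scc[4]=?,scc[5]=?,scc[6]=?)
step 2: low=(low[0]=0,low[1]=1,low[2]=?,low[3]=?,low[4]=?,low[5]=?,low[6]=?); scc=(scc[0]=0,scc[1]=1,scc[2]=?,scc[3]=?,scc[4]=?,scc[5]=?,scc[6]=?)
step 3: low=(low[0]=0,low[1]=1,low[2]=2,low[3]=?,low[4]=?,low[5]=?,low[6]=?); scc=(scc[0]=0,scc[1]=1,scc[2]=2,scc[3]=?,scc[4]=?,scc[5]=?,scc[6]=?)
step 4: low=(low[0]=0,low[1]=1,low[2]=2,low[3]=3,low[4]=?,low[5]=?,low[6]=?); scc=(scc[0]=0,scc[1]=1,scc[2]=2,scc[3]=3,scc[4]=?,scc[5]=?,scc[6]=?)
step 5: low=(low[0]=0,low[1]=1,low[2]=2,low[3]=3,low[4]=4,low[5]=4,low[6]=?); scc=(scc[0]=0,scc[1]=1,scc[2]=2,scc[3]=3,scc[4]=?,scc[5]=?,scc[6]=?)
step 6: low=(low[0]=0,low[1]=1,low[2]=2,low[3]=3,low[4]=4,low[5]=4,low[6]=?); scc=(scc[0]=0,scc[1]=1,scc[2]=2,scc[3]=3,scc[4]=4,scc[5]=4,scc[6]=?)
step 7: low=(low[0]=0,low[1]=1,low[2]=2,low[3]=3,low[4]=4,low[5]=4,low[6]=6); scc=(scc[0]=0,scc[1]=1,scc[2]=2,scc[3]=3,scc[4]=4,scc[5]=4,scc[6]=5)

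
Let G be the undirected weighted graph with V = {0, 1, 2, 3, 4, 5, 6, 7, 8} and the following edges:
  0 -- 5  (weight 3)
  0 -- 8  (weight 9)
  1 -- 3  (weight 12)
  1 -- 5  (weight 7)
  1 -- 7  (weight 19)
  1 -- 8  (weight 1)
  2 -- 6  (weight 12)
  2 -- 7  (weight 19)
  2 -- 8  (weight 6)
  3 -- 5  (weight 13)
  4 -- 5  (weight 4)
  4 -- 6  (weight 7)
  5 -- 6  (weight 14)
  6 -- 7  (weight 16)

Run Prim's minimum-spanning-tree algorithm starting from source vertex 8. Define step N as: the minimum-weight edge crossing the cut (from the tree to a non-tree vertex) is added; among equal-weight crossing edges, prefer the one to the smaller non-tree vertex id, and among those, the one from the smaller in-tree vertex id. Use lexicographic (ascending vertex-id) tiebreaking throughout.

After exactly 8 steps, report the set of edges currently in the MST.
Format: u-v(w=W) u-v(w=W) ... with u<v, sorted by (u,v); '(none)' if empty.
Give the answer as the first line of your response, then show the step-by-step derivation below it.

0-5(w=3) 1-3(w=12) 1-5(w=7) 1-8(w=1) 2-8(w=6) 4-5(w=4) 4-6(w=7) 6-7(w=16)

step 1: add edge 1-8 (w=1); MST = {1-8(w=1)}
step 2: add edge 2-8 (w=6); MST = {1-8(w=1) 2-8(w=6)}
step 3: add edge 1-5 (w=7); MST = {1-5(w=7) 1-8(w=1) 2-8(w=6)}
step 4: add edge 0-5 (w=3); MST = {0-5(w=3) 1-5(w=7) 1-8(w=1) 2-8(w=6)}
step 5: add edge 4-5 (w=4); MST = {0-5(w=3) 1-5(w=7) 1-8(w=1) 2-8(w=6) 4-5(w=4)}
step 6: add edge 4-6 (w=7); MST = {0-5(w=3) 1-5(w=7) 1-8(w=1) 2-8(w=6) 4-5(w=4) 4-6(w=7)}
step 7: add edge 1-3 (w=12); MST = {0-5(w=3) 1-3(w=12) 1-5(w=7) 1-8(w=1) 2-8(w=6) 4-5(w=4) 4-6(w=7)}
step 8: add edge 6-7 (w=16); MST = {0-5(w=3) 1-3(w=12) 1-5(w=7) 1-8(w=1) 2-8(w=6) 4-5(w=4) 4-6(w=7) 6-7(w=16)}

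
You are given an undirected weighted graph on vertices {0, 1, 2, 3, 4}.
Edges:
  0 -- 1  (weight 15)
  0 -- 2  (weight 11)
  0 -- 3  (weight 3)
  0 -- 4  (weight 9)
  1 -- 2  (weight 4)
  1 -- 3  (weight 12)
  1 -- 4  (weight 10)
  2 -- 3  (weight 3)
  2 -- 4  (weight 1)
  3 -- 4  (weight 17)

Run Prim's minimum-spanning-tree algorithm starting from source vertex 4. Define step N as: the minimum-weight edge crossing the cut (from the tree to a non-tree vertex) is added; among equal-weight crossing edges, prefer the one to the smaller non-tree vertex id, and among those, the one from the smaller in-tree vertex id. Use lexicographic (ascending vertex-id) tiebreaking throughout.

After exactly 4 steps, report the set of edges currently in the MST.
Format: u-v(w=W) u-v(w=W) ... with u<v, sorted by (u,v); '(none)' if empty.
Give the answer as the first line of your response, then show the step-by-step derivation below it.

0-3(w=3) 1-2(w=4) 2-3(w=3) 2-4(w=1)

step 1: add edge 2-4 (w=1); MST = {2-4(w=1)}
step 2: add edge 2-3 (w=3); MST = {2-3(w=3) 2-4(w=1)}
step 3: add edge 0-3 (w=3); MST = {0-3(w=3) 2-3(w=3) 2-4(w=1)}
step 4: add edge 1-2 (w=4); MST = {0-3(w=3) 1-2(w=4) 2-3(w=3) 2-4(w=1)}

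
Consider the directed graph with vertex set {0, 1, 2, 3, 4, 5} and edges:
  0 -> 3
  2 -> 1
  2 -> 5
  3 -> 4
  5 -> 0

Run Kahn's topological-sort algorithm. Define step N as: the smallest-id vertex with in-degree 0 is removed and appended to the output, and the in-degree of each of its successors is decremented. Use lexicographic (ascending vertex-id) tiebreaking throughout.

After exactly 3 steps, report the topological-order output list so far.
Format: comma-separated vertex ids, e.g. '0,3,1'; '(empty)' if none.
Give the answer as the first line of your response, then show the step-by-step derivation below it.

2,1,5

step 1: output 2; order=[2]; indeg=(1,0,0,1,1,0)
step 2: output 1; order=[2,1]; indeg=(1,0,0,1,1,0)
step 3: output 5; order=[2,1,5]; indeg=(0,0,0,1,1,0)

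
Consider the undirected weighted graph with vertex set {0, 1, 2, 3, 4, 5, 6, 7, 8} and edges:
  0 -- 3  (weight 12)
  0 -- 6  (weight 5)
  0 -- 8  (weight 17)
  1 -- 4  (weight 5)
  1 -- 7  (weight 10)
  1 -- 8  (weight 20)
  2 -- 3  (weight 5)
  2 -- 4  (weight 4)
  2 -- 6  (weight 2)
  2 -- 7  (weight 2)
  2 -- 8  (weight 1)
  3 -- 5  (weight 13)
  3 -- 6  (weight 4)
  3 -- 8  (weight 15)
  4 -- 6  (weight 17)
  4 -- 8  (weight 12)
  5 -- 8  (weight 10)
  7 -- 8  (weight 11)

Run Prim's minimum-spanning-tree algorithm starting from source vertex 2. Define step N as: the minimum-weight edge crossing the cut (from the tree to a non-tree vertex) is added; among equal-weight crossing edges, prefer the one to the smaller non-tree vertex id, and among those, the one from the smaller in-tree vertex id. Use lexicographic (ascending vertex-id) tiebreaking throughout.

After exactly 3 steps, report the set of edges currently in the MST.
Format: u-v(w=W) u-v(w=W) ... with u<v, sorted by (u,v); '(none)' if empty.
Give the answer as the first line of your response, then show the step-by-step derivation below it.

2-6(w=2) 2-7(w=2) 2-8(w=1)

step 1: add edge 2-8 (w=1); MST = {2-8(w=1)}
step 2: add edge 2-6 (w=2); MST = {2-6(w=2) 2-8(w=1)}
step 3: add edge 2-7 (w=2); MST = {2-6(w=2) 2-7(w=2) 2-8(w=1)}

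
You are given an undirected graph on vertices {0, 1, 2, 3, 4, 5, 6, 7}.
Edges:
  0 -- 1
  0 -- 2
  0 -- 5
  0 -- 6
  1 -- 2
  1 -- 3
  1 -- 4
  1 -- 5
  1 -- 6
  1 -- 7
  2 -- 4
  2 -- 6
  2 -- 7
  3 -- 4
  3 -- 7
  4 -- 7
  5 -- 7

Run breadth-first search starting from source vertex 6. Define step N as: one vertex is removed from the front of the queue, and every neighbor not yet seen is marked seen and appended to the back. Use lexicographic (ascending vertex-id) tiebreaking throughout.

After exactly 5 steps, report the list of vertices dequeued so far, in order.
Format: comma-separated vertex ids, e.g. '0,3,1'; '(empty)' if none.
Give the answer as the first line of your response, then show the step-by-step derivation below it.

6,0,1,2,5

step 1: dequeue 6; queue=[0,1,2]; order=6
step 2: dequeue 0; queue=[1,2,5]; order=6,0
step 3: dequeue 1; queue=[2,5,3,4,7]; order=6,0,1
step 4: dequeue 2; queue=[5,3,4,7]; order=6,0,1,2
step 5: dequeue 5; queue=[3,4,7]; order=6,0,1,2,5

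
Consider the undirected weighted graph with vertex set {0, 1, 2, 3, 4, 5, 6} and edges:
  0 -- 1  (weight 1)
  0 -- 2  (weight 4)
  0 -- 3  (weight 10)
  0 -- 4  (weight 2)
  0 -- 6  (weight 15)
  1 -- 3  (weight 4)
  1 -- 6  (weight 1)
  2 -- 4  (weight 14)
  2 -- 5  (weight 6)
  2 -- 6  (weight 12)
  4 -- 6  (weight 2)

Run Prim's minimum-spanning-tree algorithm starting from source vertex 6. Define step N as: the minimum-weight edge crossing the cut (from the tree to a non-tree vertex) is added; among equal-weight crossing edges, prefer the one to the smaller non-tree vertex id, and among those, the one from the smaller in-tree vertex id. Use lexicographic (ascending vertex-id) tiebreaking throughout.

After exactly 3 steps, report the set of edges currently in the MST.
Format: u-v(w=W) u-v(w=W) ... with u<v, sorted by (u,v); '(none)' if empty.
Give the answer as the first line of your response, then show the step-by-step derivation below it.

0-1(w=1) 0-4(w=2) 1-6(w=1)

step 1: add edge 1-6 (w=1); MST = {1-6(w=1)}
step 2: add edge 0-1 (w=1); MST = {0-1(w=1) 1-6(w=1)}
step 3: add edge 0-4 (w=2); MST = {0-1(w=1) 0-4(w=2) 1-6(w=1)}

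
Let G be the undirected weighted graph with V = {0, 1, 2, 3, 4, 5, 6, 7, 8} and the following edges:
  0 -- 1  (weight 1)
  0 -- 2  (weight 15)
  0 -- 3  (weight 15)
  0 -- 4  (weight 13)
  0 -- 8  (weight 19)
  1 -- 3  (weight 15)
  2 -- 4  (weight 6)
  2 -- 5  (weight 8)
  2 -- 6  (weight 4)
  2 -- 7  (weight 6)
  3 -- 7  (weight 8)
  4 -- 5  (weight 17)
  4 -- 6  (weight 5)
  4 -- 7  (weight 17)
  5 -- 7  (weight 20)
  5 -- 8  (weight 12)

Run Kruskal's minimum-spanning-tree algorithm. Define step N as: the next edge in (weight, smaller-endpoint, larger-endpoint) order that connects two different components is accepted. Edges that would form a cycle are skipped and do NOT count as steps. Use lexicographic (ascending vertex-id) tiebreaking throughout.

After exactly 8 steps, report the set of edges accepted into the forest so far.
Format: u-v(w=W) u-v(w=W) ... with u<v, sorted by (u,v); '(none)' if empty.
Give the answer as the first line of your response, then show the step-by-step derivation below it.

0-1(w=1) 0-4(w=13) 2-5(w=8) 2-6(w=4) 2-7(w=6) 3-7(w=8) 4-6(w=5) 5-8(w=12)

step 1: add edge 0-1 (w=1); MST = {0-1(w=1)}
step 2: add edge 2-6 (w=4); MST = {0-1(w=1) 2-6(w=4)}
step 3: add edge 4-6 (w=5); MST = {0-1(w=1) 2-6(w=4) 4-6(w=5)}
step 4: add edge 2-7 (w=6); MST = {0-1(w=1) 2-6(w=4) 2-7(w=6) 4-6(w=5)}
step 5: add edge 2-5 (w=8); MST = {0-1(w=1) 2-5(w=8) 2-6(w=4) 2-7(w=6) 4-6(w=5)}
step 6: add edge 3-7 (w=8); MST = {0-1(w=1) 2-5(w=8) 2-6(w=4) 2-7(w=6) 3-7(w=8) 4-6(w=5)}
step 7: add edge 5-8 (w=12); MST = {0-1(w=1) 2-5(w=8) 2-6(w=4) 2-7(w=6) 3-7(w=8) 4-6(w=5) 5-8(w=12)}
step 8: add edge 0-4 (w=13); MST = {0-1(w=1) 0-4(w=13) 2-5(w=8) 2-6(w=4) 2-7(w=6) 3-7(w=8) 4-6(w=5) 5-8(w=12)}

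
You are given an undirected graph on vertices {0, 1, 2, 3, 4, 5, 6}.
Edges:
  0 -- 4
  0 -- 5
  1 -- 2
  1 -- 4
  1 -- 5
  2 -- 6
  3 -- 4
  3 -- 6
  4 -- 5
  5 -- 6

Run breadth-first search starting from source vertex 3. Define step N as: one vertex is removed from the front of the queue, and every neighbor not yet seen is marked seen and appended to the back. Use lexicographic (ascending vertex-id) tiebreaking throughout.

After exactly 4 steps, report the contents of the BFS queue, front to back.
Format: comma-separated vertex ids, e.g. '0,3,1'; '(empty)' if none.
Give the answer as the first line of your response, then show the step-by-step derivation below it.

1,5,2

step 1: dequeue 3; queue=[4,6]; order=3
step 2: dequeue 4; queue=[6,0,1,5]; order=3,4
step 3: dequeue 6; queue=[0,1,5,2]; order=3,4,6
step 4: dequeue 0; queue=[1,5,2]; order=3,4,6,0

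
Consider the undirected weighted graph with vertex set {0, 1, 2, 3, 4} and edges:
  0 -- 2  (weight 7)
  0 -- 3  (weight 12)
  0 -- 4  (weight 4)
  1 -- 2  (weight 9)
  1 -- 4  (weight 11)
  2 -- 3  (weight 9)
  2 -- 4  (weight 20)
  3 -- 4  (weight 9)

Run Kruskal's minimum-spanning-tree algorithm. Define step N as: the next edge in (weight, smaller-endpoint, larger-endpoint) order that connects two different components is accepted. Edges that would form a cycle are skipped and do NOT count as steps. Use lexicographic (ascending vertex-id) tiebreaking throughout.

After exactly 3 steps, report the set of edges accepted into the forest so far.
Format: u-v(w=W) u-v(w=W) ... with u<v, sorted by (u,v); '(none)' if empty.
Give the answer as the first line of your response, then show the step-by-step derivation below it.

0-2(w=7) 0-4(w=4) 1-2(w=9)

step 1: add edge 0-4 (w=4); MST = {0-4(w=4)}
step 2: add edge 0-2 (w=7); MST = {0-2(w=7) 0-4(w=4)}
step 3: add edge 1-2 (w=9); MST = {0-2(w=7) 0-4(w=4) 1-2(w=9)}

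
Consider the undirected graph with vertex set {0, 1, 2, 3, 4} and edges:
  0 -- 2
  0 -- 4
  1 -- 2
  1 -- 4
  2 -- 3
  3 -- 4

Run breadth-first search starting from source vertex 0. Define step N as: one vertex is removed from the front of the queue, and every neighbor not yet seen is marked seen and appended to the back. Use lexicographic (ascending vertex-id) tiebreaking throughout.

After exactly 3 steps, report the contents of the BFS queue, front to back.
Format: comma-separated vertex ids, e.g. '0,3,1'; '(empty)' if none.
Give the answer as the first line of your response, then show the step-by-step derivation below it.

1,3

step 1: dequeue 0; queue=[2,4]; order=0
step 2: dequeue 2; queue=[4,1,3]; order=0,2
step 3: dequeue 4; queue=[1,3]; order=0,2,4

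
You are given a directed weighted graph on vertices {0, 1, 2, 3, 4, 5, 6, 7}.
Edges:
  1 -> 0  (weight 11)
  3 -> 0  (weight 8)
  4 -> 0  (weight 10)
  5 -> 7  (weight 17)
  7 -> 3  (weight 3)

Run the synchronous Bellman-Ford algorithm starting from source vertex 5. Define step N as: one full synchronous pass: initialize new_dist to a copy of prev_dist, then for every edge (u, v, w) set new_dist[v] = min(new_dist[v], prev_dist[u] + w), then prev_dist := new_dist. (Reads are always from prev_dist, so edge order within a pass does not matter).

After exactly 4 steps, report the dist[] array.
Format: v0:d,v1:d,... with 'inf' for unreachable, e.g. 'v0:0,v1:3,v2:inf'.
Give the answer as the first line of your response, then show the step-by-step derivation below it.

v0:28,v1:inf,v2:inf,v3:20,v4:inf,v5:0,v6:inf,v7:17

step 1: dist = v0:inf,v1:inf,v2:inf,v3:inf,v4:inf,v5:0,v6:inf,v7:17
step 2: dist = v0:inf,v1:inf,v2:inf,v3:20,v4:inf,v5:0,v6:inf,v7:17
step 3: dist = v0:28,v1:inf,v2:inf,v3:20,v4:inf,v5:0,v6:inf,v7:17
step 4: dist = v0:28,v1:inf,v2:inf,v3:20,v4:inf,v5:0,v6:inf,v7:17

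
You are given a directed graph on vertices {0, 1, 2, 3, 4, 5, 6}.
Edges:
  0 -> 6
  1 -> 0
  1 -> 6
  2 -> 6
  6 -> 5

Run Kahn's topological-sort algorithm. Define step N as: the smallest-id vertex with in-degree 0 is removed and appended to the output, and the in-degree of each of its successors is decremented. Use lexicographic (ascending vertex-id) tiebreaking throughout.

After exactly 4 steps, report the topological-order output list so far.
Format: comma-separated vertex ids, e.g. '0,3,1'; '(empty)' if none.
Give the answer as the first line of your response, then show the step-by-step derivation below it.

1,0,2,3

step 1: output 1; order=[1]; indeg=(0,0,0,0,0,1,2)
step 2: output 0; order=[1,0]; indeg=(0,0,0,0,0,1,1)
step 3: output 2; order=[1,0,2]; indeg=(0,0,0,0,0,1,0)
step 4: output 3; order=[1,0,2,3]; indeg=(0,0,0,0,0,1,0)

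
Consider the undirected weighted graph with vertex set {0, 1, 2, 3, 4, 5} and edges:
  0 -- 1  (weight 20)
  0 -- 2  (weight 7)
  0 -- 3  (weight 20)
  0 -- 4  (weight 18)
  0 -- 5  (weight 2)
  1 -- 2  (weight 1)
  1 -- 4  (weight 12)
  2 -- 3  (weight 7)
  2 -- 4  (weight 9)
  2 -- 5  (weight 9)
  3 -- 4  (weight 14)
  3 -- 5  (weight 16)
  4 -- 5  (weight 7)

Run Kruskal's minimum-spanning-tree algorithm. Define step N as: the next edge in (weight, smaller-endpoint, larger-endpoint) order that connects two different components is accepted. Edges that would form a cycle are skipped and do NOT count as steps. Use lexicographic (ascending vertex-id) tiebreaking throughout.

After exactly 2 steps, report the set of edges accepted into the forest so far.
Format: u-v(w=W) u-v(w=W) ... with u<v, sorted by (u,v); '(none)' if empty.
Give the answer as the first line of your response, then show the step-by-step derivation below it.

0-5(w=2) 1-2(w=1)

step 1: add edge 1-2 (w=1); MST = {1-2(w=1)}
step 2: add edge 0-5 (w=2); MST = {0-5(w=2) 1-2(w=1)}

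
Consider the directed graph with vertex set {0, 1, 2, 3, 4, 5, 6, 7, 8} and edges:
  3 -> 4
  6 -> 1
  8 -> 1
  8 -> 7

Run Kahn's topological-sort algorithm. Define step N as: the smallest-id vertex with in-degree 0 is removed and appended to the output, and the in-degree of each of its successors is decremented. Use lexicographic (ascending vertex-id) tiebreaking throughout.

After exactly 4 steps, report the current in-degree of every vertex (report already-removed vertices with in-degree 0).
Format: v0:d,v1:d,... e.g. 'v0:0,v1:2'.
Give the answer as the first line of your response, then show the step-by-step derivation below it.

v0:0,v1:2,v2:0,v3:0,v4:0,v5:0,v6:0,v7:1,v8:0

step 1: output 0; order=[0]; indeg=(0,2,0,0,1,0,0,1,0)
step 2: output 2; order=[0,2]; indeg=(0,2,0,0,1,0,0,1,0)
step 3: output 3; order=[0,2,3]; indeg=(0,2,0,0,0,0,0,1,0)
step 4: output 4; order=[0,2,3,4]; indeg=(0,2,0,0,0,0,0,1,0)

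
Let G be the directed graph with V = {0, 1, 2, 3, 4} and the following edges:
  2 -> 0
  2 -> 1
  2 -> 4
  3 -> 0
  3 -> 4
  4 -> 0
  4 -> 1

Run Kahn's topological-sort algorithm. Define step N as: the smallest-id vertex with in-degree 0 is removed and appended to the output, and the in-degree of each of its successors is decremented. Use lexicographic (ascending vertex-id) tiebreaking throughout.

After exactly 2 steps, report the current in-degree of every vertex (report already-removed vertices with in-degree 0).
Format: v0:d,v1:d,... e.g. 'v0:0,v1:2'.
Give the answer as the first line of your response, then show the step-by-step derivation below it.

v0:1,v1:1,v2:0,v3:0,v4:0

step 1: output 2; order=[2]; indeg=(2,1,0,0,1)
step 2: output 3; order=[2,3]; indeg=(1,1,0,0,0)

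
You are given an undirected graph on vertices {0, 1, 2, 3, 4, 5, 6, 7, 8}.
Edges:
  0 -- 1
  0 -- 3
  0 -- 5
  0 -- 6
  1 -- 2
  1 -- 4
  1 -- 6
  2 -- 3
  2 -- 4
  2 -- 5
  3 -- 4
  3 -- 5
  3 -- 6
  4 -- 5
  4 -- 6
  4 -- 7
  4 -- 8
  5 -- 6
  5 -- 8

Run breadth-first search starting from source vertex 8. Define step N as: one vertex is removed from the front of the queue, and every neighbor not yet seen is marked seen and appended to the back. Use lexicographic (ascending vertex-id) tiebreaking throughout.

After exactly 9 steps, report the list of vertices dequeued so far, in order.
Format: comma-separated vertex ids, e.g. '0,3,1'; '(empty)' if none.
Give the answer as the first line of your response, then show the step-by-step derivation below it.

8,4,5,1,2,3,6,7,0

step 1: dequeue 8; queue=[4,5]; order=8
step 2: dequeue 4; queue=[5,1,2,3,6,7]; order=8,4
step 3: dequeue 5; queue=[1,2,3,6,7,0]; order=8,4,5
step 4: dequeue 1; queue=[2,3,6,7,0]; order=8,4,5,1
step 5: dequeue 2; queue=[3,6,7,0]; order=8,4,5,1,2
step 6: dequeue 3; queue=[6,7,0]; order=8,4,5,1,2,3
step 7: dequeue 6; queue=[7,0]; order=8,4,5,1,2,3,6
step 8: dequeue 7; queue=[0]; order=8,4,5,1,2,3,6,7
step 9: dequeue 0; queue=[(empty)]; order=8,4,5,1,2,3,6,7,0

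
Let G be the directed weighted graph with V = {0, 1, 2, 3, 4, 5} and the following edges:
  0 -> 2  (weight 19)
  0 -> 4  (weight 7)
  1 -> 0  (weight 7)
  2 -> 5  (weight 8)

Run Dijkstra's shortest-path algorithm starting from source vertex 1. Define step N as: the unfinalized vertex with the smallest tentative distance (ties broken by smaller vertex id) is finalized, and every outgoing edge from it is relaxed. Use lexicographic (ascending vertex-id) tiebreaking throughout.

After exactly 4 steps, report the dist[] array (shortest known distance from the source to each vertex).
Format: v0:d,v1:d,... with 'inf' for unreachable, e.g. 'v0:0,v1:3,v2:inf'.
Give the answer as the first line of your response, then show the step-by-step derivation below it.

v0:7,v1:0,v2:26,v3:inf,v4:14,v5:34

step 1: dist = v0:7,v1:0,v2:inf,v3:inf,v4:inf,v5:inf
step 2: dist = v0:7,v1:0,v2:26,v3:inf,v4:14,v5:inf
step 3: dist = v0:7,v1:0,v2:26,v3:inf,v4:14,v5:inf
step 4: dist = v0:7,v1:0,v2:26,v3:inf,v4:14,v5:34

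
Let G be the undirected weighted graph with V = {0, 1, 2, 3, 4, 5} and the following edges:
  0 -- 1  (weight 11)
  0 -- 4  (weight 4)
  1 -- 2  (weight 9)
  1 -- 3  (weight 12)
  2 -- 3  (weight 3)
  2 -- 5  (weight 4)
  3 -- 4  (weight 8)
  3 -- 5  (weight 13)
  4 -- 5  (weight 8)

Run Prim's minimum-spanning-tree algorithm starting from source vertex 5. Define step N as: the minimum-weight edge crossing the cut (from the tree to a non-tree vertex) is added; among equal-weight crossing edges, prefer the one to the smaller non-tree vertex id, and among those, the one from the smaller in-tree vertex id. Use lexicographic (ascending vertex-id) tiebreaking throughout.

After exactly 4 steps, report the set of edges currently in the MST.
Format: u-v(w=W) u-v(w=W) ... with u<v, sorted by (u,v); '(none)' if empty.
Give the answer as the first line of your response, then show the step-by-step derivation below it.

0-4(w=4) 2-3(w=3) 2-5(w=4) 3-4(w=8)

step 1: add edge 2-5 (w=4); MST = {2-5(w=4)}
step 2: add edge 2-3 (w=3); MST = {2-3(w=3) 2-5(w=4)}
step 3: add edge 3-4 (w=8); MST = {2-3(w=3) 2-5(w=4) 3-4(w=8)}
step 4: add edge 0-4 (w=4); MST = {0-4(w=4) 2-3(w=3) 2-5(w=4) 3-4(w=8)}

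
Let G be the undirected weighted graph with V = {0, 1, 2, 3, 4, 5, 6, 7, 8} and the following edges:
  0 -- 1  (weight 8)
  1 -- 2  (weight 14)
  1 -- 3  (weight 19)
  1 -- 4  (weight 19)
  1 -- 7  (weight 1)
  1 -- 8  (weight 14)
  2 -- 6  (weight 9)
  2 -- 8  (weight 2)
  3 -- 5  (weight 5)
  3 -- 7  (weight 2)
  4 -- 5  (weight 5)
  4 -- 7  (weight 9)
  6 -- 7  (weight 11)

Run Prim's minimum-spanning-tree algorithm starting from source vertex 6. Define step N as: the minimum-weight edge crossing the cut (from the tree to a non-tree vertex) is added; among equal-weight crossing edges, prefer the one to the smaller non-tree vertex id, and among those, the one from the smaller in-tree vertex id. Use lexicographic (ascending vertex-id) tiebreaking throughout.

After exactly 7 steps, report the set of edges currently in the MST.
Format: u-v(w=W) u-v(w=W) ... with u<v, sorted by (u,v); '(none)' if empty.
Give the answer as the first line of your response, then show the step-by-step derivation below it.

1-7(w=1) 2-6(w=9) 2-8(w=2) 3-5(w=5) 3-7(w=2) 4-5(w=5) 6-7(w=11)

step 1: add edge 2-6 (w=9); MST = {2-6(w=9)}
step 2: add edge 2-8 (w=2); MST = {2-6(w=9) 2-8(w=2)}
step 3: add edge 6-7 (w=11); MST = {2-6(w=9) 2-8(w=2) 6-7(w=11)}
step 4: add edge 1-7 (w=1); MST = {1-7(w=1) 2-6(w=9) 2-8(w=2) 6-7(w=11)}
step 5: add edge 3-7 (w=2); MST = {1-7(w=1) 2-6(w=9) 2-8(w=2) 3-7(w=2) 6-7(w=11)}
step 6: add edge 3-5 (w=5); MST = {1-7(w=1) 2-6(w=9) 2-8(w=2) 3-5(w=5) 3-7(w=2) 6-7(w=11)}
step 7: add edge 4-5 (w=5); MST = {1-7(w=1) 2-6(w=9) 2-8(w=2) 3-5(w=5) 3-7(w=2) 4-5(w=5) 6-7(w=11)}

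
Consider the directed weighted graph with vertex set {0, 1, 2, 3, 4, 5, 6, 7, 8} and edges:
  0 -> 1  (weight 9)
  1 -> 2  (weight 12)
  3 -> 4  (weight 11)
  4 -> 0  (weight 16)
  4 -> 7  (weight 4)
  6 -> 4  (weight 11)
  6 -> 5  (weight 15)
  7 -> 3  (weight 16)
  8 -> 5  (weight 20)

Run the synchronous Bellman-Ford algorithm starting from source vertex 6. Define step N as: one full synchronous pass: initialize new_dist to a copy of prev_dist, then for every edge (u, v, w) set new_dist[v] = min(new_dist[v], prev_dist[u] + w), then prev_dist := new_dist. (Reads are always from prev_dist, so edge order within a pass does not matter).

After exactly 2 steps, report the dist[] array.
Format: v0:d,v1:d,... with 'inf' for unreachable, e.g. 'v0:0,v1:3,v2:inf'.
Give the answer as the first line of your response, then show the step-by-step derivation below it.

v0:27,v1:inf,v2:inf,v3:inf,v4:11,v5:15,v6:0,v7:15,v8:inf

step 1: dist = v0:inf,v1:inf,v2:inf,v3:inf,v4:11,v5:15,v6:0,v7:inf,v8:inf
step 2: dist = v0:27,v1:inf,v2:inf,v3:inf,v4:11,v5:15,v6:0,v7:15,v8:inf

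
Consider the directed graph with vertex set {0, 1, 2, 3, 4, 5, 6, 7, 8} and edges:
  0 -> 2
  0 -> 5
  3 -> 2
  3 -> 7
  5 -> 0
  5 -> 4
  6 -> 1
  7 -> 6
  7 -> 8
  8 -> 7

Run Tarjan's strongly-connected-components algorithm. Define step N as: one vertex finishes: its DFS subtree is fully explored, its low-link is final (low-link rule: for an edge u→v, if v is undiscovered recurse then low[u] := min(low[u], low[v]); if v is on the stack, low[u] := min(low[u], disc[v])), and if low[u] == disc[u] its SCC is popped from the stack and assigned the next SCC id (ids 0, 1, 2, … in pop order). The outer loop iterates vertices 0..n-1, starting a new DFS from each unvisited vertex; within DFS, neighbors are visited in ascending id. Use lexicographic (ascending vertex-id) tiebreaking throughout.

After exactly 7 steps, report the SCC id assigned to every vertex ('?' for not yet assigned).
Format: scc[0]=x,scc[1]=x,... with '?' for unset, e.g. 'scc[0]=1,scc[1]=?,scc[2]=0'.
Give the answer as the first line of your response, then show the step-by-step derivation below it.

scc[0]=2,scc[1]=3,scc[2]=0,scc[3]=?,scc[4]=1,scc[5]=2,scc[6]=4,scc[7]=?,scc[8]=?

step 1: low=(low[0]=0,low[1]=?,low[2]=1,low[3]=?,low[4]=?,low[5]=?,low[6]=?,low[7]=?,low[8]=?); scc=(scc[0]=?,scc[1]=?,scc[2]=0,scc[3]=?,scc[4]=?,scc[5]=?,scc[6]=?,scc[7]=?,scc[8]=?)
step 2: low=(low[0]=0,low[1]=?,low[2]=1,low[3]=?,low[4]=3,low[5]=0,low[6]=?,low[7]=?,low[8]=?); scc=(scc[0]=?,scc[1]=?,scc[2]=0,scc[3]=?,scc[4]=1,scc[5]=?,scc[6]=?,scc[7]=?,scc[8]=?)
step 3: low=(low[0]=0,low[1]=?,low[2]=1,low[3]=?,low[4]=3,low[5]=0,low[6]=?,low[7]=?,low[8]=?); scc=(scc[0]=?,scc[1]=?,scc[2]=0,scc[3]=?,scc[4]=1,scc[5]=?,scc[6]=?,scc[7]=?,scc[8]=?)
step 4: low=(low[0]=0,low[1]=?,low[2]=1,low[3]=?,low[4]=3,low[5]=0,low[6]=?,low[7]=?,low[8]=?); scc=(scc[0]=2,scc[1]=?,scc[2]=0,scc[3]=?,scc[4]=1,scc[5]=2,scc[6]=?,scc[7]=?,scc[8]=?)
step 5: low=(low[0]=0,low[1]=4,low[2]=1,low[3]=?,low[4]=3,low[5]=0,low[6]=?,low[7]=?,low[8]=?); scc=(scc[0]=2,scc[1]=3,scc[2]=0,scc[3]=?,scc[4]=1,scc[5]=2,scc[6]=?,scc[7]=?,scc[8]=?)
step 6: low=(low[0]=0,low[1]=4,low[2]=1,low[3]=5,low[4]=3,low[5]=0,low[6]=7,low[7]=6,low[8]=?); scc=(scc[0]=2,scc[1]=3,scc[2]=0,scc[3]=?,scc[4]=1,scc[5]=2,scc[6]=4,scc[7]=?,scc[8]=?)
step 7: low=(low[0]=0,low[1]=4,low[2]=1,low[3]=5,low[4]=3,low[5]=0,low[6]=7,low[7]=6,low[8]=6); scc=(scc[0]=2,scc[1]=3,scc[2]=0,scc[3]=?,scc[4]=1,scc[5]=2,scc[6]=4,scc[7]=?,scc[8]=?)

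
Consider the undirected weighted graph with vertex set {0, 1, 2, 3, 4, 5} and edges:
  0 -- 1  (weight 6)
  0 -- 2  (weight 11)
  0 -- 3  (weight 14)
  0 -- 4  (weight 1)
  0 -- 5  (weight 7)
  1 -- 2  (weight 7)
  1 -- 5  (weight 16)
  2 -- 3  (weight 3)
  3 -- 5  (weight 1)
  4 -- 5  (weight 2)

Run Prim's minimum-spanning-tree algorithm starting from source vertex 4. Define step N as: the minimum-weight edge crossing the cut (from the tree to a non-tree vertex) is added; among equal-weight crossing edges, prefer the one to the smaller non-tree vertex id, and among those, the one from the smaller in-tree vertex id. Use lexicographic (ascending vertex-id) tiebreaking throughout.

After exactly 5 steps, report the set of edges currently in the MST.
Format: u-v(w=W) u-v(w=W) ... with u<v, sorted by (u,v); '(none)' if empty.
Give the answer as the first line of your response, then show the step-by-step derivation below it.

0-1(w=6) 0-4(w=1) 2-3(w=3) 3-5(w=1) 4-5(w=2)

step 1: add edge 0-4 (w=1); MST = {0-4(w=1)}
step 2: add edge 4-5 (w=2); MST = {0-4(w=1) 4-5(w=2)}
step 3: add edge 3-5 (w=1); MST = {0-4(w=1) 3-5(w=1) 4-5(w=2)}
step 4: add edge 2-3 (w=3); MST = {0-4(w=1) 2-3(w=3) 3-5(w=1) 4-5(w=2)}
step 5: add edge 0-1 (w=6); MST = {0-1(w=6) 0-4(w=1) 2-3(w=3) 3-5(w=1) 4-5(w=2)}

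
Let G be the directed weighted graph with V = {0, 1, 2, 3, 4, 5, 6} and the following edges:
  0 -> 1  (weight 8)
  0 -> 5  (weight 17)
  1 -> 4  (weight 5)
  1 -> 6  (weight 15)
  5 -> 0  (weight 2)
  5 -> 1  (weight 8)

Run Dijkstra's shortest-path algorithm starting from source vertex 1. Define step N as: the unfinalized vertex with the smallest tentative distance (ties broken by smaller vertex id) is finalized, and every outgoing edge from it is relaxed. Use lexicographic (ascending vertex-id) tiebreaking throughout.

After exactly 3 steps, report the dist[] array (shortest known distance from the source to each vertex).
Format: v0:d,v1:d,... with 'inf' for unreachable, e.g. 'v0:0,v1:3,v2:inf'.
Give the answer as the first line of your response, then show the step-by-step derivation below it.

v0:inf,v1:0,v2:inf,v3:inf,v4:5,v5:inf,v6:15

step 1: dist = v0:inf,v1:0,v2:inf,v3:inf,v4:5,v5:inf,v6:15
step 2: dist = v0:inf,v1:0,v2:inf,v3:inf,v4:5,v5:inf,v6:15
step 3: dist = v0:inf,v1:0,v2:inf,v3:inf,v4:5,v5:inf,v6:15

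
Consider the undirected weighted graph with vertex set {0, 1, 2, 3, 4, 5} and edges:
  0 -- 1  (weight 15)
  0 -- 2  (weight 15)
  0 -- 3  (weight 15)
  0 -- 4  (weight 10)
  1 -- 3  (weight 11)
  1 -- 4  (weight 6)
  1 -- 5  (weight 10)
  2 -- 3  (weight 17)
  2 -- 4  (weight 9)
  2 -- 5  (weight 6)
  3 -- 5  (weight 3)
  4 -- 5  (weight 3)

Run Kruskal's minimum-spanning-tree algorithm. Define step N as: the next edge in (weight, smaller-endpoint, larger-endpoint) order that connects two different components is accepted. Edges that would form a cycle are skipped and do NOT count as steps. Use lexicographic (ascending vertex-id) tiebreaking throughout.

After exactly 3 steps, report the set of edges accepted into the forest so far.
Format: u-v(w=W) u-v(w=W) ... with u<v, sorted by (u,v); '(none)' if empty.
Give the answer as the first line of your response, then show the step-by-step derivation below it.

1-4(w=6) 3-5(w=3) 4-5(w=3)

step 1: add edge 3-5 (w=3); MST = {3-5(w=3)}
step 2: add edge 4-5 (w=3); MST = {3-5(w=3) 4-5(w=3)}
step 3: add edge 1-4 (w=6); MST = {1-4(w=6) 3-5(w=3) 4-5(w=3)}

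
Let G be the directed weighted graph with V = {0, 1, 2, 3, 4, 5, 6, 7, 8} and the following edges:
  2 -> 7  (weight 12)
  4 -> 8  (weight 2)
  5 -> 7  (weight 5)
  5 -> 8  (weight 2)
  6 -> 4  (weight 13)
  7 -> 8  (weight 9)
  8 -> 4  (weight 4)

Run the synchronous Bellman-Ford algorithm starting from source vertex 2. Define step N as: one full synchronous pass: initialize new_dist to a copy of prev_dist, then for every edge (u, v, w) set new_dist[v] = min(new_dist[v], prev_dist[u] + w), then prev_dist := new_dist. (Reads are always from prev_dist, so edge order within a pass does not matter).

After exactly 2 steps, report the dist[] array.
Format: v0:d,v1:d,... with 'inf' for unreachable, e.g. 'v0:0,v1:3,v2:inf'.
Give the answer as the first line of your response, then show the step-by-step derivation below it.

v0:inf,v1:inf,v2:0,v3:inf,v4:inf,v5:inf,v6:inf,v7:12,v8:21

step 1: dist = v0:inf,v1:inf,v2:0,v3:inf,v4:inf,v5:inf,v6:inf,v7:12,v8:inf
step 2: dist = v0:inf,v1:inf,v2:0,v3:inf,v4:inf,v5:inf,v6:inf,v7:12,v8:21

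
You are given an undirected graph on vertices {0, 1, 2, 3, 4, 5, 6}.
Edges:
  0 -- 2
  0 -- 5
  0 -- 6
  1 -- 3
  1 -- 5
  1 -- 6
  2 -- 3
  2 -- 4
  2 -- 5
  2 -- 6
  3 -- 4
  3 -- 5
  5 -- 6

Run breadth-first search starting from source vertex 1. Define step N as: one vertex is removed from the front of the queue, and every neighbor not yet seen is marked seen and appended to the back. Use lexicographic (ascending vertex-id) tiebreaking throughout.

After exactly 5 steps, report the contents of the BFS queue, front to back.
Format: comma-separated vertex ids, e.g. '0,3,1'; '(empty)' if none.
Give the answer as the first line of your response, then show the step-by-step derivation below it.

4,0

step 1: dequeue 1; queue=[3,5,6]; order=1
step 2: dequeue 3; queue=[5,6,2,4]; order=1,3
step 3: dequeue 5; queue=[6,2,4,0]; order=1,3,5
step 4: dequeue 6; queue=[2,4,0]; order=1,3,5,6
step 5: dequeue 2; queue=[4,0]; order=1,3,5,6,2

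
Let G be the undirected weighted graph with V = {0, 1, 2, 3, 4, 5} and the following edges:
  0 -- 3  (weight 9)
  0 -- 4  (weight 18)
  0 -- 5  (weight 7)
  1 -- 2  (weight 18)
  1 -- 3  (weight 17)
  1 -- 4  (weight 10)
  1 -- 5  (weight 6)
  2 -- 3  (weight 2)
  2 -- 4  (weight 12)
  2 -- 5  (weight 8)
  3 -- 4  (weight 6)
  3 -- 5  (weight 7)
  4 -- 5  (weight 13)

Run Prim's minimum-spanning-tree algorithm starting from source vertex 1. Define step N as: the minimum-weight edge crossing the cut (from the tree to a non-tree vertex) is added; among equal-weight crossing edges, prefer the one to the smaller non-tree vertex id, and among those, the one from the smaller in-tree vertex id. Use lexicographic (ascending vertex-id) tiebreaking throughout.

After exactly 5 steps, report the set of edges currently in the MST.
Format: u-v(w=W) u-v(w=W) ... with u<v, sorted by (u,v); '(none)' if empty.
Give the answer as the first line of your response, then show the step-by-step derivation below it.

0-5(w=7) 1-5(w=6) 2-3(w=2) 3-4(w=6) 3-5(w=7)

step 1: add edge 1-5 (w=6); MST = {1-5(w=6)}
step 2: add edge 0-5 (w=7); MST = {0-5(w=7) 1-5(w=6)}
step 3: add edge 3-5 (w=7); MST = {0-5(w=7) 1-5(w=6) 3-5(w=7)}
step 4: add edge 2-3 (w=2); MST = {0-5(w=7) 1-5(w=6) 2-3(w=2) 3-5(w=7)}
step 5: add edge 3-4 (w=6); MST = {0-5(w=7) 1-5(w=6) 2-3(w=2) 3-4(w=6) 3-5(w=7)}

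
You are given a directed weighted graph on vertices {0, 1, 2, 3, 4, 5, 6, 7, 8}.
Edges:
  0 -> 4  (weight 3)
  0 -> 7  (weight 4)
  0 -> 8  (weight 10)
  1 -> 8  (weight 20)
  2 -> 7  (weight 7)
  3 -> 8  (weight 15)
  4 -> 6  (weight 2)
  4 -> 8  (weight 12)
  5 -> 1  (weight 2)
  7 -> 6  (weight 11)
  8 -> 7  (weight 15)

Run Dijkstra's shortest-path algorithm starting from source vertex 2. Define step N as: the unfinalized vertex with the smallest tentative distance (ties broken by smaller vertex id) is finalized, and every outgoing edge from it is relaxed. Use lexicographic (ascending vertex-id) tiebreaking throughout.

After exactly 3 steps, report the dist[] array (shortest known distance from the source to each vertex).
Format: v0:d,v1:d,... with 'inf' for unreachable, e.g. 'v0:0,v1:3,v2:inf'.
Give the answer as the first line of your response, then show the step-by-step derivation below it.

v0:inf,v1:inf,v2:0,v3:inf,v4:inf,v5:inf,v6:18,v7:7,v8:inf

step 1: dist = v0:inf,v1:inf,v2:0,v3:inf,v4:inf,v5:inf,v6:inf,v7:7,v8:inf
step 2: dist = v0:inf,v1:inf,v2:0,v3:inf,v4:inf,v5:inf,v6:18,v7:7,v8:inf
step 3: dist = v0:inf,v1:inf,v2:0,v3:inf,v4:inf,v5:inf,v6:18,v7:7,v8:inf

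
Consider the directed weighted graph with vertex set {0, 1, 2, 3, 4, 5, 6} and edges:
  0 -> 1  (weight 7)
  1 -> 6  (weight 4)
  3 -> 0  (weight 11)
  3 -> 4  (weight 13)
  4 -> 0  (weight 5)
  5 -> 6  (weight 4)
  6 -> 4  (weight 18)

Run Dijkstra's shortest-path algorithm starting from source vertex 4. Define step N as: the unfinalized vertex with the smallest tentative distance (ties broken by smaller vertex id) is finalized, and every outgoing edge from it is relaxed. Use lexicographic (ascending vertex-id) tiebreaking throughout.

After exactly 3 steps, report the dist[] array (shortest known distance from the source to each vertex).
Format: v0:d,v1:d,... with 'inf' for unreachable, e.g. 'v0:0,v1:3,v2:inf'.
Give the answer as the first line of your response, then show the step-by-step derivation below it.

v0:5,v1:12,v2:inf,v3:inf,v4:0,v5:inf,v6:16

step 1: dist = v0:5,v1:inf,v2:inf,v3:inf,v4:0,v5:inf,v6:inf
step 2: dist = v0:5,v1:12,v2:inf,v3:inf,v4:0,v5:inf,v6:inf
step 3: dist = v0:5,v1:12,v2:inf,v3:inf,v4:0,v5:inf,v6:16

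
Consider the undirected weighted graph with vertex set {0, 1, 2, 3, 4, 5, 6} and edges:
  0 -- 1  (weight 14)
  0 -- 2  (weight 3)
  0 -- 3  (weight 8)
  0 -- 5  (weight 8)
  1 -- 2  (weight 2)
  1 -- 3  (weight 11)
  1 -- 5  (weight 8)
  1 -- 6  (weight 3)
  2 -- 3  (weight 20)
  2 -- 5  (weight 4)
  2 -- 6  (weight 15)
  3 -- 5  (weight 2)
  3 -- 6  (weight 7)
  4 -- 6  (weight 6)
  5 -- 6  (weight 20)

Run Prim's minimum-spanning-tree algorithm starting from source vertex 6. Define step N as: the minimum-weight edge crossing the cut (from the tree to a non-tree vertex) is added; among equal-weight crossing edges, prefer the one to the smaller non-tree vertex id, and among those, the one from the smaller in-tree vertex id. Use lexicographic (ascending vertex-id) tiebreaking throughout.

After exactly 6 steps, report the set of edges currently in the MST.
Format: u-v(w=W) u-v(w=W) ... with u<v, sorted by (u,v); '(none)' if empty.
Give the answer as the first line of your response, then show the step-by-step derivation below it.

0-2(w=3) 1-2(w=2) 1-6(w=3) 2-5(w=4) 3-5(w=2) 4-6(w=6)

step 1: add edge 1-6 (w=3); MST = {1-6(w=3)}
step 2: add edge 1-2 (w=2); MST = {1-2(w=2) 1-6(w=3)}
step 3: add edge 0-2 (w=3); MST = {0-2(w=3) 1-2(w=2) 1-6(w=3)}
step 4: add edge 2-5 (w=4); MST = {0-2(w=3) 1-2(w=2) 1-6(w=3) 2-5(w=4)}
step 5: add edge 3-5 (w=2); MST = {0-2(w=3) 1-2(w=2) 1-6(w=3) 2-5(w=4) 3-5(w=2)}
step 6: add edge 4-6 (w=6); MST = {0-2(w=3) 1-2(w=2) 1-6(w=3) 2-5(w=4) 3-5(w=2) 4-6(w=6)}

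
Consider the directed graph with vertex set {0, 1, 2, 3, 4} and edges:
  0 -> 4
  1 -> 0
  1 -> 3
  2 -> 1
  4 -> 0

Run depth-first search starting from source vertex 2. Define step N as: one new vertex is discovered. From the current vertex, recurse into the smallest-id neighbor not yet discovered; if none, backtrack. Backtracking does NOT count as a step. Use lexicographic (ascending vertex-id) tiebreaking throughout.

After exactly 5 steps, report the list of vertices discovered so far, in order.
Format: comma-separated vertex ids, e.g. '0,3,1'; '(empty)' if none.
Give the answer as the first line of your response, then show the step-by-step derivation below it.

2,1,0,4,3

step 1: discover 2; path=2; order=2
step 2: discover 1; path=2>1; order=2,1
step 3: discover 0; path=2>1>0; order=2,1,0
step 4: discover 4; path=2>1>0>4; order=2,1,0,4
step 5: discover 3; path=2>1>3; order=2,1,0,4,3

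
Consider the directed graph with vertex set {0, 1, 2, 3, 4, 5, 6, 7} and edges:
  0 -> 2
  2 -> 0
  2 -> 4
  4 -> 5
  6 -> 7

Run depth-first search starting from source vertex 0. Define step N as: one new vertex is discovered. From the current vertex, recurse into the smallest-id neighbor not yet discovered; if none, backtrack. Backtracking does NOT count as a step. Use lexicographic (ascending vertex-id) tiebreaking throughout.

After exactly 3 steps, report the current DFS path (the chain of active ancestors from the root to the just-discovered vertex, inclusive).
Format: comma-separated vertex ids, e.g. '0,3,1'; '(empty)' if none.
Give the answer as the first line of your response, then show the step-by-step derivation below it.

0,2,4

step 1: discover 0; path=0; order=0
step 2: discover 2; path=0>2; order=0,2
step 3: discover 4; path=0>2>4; order=0,2,4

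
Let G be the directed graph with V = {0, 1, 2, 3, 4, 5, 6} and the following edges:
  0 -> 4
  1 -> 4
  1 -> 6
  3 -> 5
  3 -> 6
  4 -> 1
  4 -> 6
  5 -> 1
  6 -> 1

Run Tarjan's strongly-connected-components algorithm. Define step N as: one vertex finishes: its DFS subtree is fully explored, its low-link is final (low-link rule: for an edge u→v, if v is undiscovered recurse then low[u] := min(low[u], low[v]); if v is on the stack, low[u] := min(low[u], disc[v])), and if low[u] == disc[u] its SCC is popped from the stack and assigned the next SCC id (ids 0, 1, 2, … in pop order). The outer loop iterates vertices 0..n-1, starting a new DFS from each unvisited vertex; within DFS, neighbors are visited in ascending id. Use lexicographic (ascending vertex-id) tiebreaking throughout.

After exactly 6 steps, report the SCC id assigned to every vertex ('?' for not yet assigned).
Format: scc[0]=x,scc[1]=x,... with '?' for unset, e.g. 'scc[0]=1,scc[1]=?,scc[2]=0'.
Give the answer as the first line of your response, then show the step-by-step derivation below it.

scc[0]=1,scc[1]=0,scc[2]=2,scc[3]=?,scc[4]=0,scc[5]=3,scc[6]=0

step 1: low=(low[0]=0,low[1]=1,low[2]=?,low[3]=?,low[4]=1,low[5]=?,low[6]=2); scc=(scc[0]=?,scc[1]=?,scc[2]=?,scc[3]=?,scc[4]=?,scc[5]=?,scc[6]=?)
step 2: low=(low[0]=0,low[1]=1,low[2]=?,low[3]=?,low[4]=1,low[5]=?,low[6]=2); scc=(scc[0]=?,scc[1]=?,scc[2]=?,scc[3]=?,scc[4]=?,scc[5]=?,scc[6]=?)
step 3: low=(low[0]=0,low[1]=1,low[2]=?,low[3]=?,low[4]=1,low[5]=?,low[6]=2); scc=(scc[0]=?,scc[1]=0,scc[2]=?,scc[3]=?,scc[4]=0,scc[5]=?,scc[6]=0)
step 4: low=(low[0]=0,low[1]=1,low[2]=?,low[3]=?,low[4]=1,low[5]=?,low[6]=2); scc=(scc[0]=1,scc[1]=0,scc[2]=?,scc[3]=?,scc[4]=0,scc[5]=?,scc[6]=0)
step 5: low=(low[0]=0,low[1]=1,low[2]=4,low[3]=?,low[4]=1,low[5]=?,low[6]=2); scc=(scc[0]=1,scc[1]=0,scc[2]=2,scc[3]=?,scc[4]=0,scc[5]=?,scc[6]=0)
step 6: low=(low[0]=0,low[1]=1,low[2]=4,low[3]=5,low[4]=1,low[5]=6,low[6]=2); scc=(scc[0]=1,scc[1]=0,scc[2]=2,scc[3]=?,scc[4]=0,scc[5]=3,scc[6]=0)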